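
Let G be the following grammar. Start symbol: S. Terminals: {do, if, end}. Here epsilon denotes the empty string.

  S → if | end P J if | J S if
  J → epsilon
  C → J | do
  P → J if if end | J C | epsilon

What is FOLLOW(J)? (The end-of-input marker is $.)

{do, end, if}

FIRST(J) = {epsilon}
FIRST(S) = {end, if}  (via J S if)
FIRST(C) = {epsilon, do}  (via J)
FIRST(P) = {epsilon, do, if}  (via J if if end, J C)
FOLLOW(S) includes $ since S is the start symbol.
FOLLOW(S): in S→J S if, S is followed by if with FIRST {if}. Thus FOLLOW(S) = {$, if}.
FOLLOW(P): in S→end P J if, P is followed by J if with FIRST {if}. Thus FOLLOW(P) = {if}.
FOLLOW(C): in P→J C, the suffix after C is empty, so FOLLOW(C) ⊇ FOLLOW(P) = {if}. Thus FOLLOW(C) = {if}.
FOLLOW(J): in S→end P J if, J is followed by if with FIRST {if}; in S→J S if, J is followed by S if with FIRST {end, if}; in C→J, the suffix after J is empty, so FOLLOW(J) ⊇ FOLLOW(C) = {if}; in P→J if if end, J is followed by if if end with FIRST {if}; in P→J C, J is followed by C with FIRST {epsilon, do}; in P→J C, the suffix after J is nullable, so FOLLOW(J) ⊇ FOLLOW(P) = {if}. Thus FOLLOW(J) = {do, end, if}.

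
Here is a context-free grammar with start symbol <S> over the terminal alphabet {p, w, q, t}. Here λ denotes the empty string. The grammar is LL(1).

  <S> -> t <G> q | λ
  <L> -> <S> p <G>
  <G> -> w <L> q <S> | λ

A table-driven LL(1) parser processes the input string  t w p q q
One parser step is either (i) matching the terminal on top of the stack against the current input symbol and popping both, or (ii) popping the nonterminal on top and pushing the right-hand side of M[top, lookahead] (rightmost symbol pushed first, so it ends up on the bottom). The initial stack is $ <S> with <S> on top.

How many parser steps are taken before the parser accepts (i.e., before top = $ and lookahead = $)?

11

      Stack                Input        Action
   1  $ <S>                t w p q q $  expand <S> -> t <G> q
   2  $ q <G> t            t w p q q $  match t
   3  $ q <G>              w p q q $    expand <G> -> w <L> q <S>
   4  $ q <S> q <L> w      w p q q $    match w
   5  $ q <S> q <L>        p q q $      expand <L> -> <S> p <G>
   6  $ q <S> q <G> p <S>  p q q $      expand <S> -> λ
   7  $ q <S> q <G> p      p q q $      match p
   8  $ q <S> q <G>        q q $        expand <G> -> λ
   9  $ q <S> q            q q $        match q
  10  $ q <S>              q $          expand <S> -> λ
  11  $ q                  q $          match q
Accept reached after 11 steps.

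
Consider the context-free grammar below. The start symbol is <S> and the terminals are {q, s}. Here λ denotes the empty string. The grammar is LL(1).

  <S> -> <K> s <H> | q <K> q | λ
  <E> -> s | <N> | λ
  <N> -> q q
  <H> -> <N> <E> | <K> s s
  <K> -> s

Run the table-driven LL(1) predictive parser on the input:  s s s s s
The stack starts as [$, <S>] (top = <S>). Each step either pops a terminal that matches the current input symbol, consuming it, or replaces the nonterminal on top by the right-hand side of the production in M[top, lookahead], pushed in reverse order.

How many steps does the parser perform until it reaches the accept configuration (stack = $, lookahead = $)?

9

     Stack        Input        Action
  1  $ <S>        s s s s s $  expand <S> -> <K> s <H>
  2  $ <H> s <K>  s s s s s $  expand <K> -> s
  3  $ <H> s s    s s s s s $  match s
  4  $ <H> s      s s s s $    match s
  5  $ <H>        s s s $      expand <H> -> <K> s s
  6  $ s s <K>    s s s $      expand <K> -> s
  7  $ s s s      s s s $      match s
  8  $ s s        s s $        match s
  9  $ s          s $          match s
Accept reached after 9 steps.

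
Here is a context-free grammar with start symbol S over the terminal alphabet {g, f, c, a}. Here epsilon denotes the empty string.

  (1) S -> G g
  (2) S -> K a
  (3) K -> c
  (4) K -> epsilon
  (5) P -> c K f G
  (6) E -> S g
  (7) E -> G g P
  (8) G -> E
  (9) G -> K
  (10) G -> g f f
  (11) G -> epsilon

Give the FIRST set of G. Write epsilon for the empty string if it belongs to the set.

{epsilon, a, c, g}

FIRST(K): from K->c we get {c}; from K->epsilon we get {epsilon}. So FIRST(K) = {epsilon, c}.
FIRST(P): from P->c K f G we get {c}. So FIRST(P) = {c}.
FIRST(S): from S->G g we get {a, c, g}; from S->K a we get {a, c}. So FIRST(S) = {a, c, g}.
FIRST(E): from E->S g we get {a, c, g}; from E->G g P we get {a, c, g}. So FIRST(E) = {a, c, g}.
FIRST(G): from G->E we get {a, c, g}; from G->K we get {epsilon, c}; from G->g f f we get {g}; from G->epsilon we get {epsilon}. So FIRST(G) = {epsilon, a, c, g}.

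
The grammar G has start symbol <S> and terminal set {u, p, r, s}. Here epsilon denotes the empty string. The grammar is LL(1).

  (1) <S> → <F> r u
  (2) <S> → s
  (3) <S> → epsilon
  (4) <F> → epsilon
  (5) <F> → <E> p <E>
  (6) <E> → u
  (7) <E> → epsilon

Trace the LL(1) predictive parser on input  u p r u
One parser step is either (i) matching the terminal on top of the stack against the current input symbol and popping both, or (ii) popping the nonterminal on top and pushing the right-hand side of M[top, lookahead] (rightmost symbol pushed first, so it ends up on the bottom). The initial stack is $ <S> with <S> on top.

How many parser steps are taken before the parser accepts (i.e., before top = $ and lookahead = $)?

     Stack            Input      Action
  1  $ <S>            u p r u $  expand <S> → <F> r u
  2  $ u r <F>        u p r u $  expand <F> → <E> p <E>
  3  $ u r <E> p <E>  u p r u $  expand <E> → u
  4  $ u r <E> p u    u p r u $  match u
  5  $ u r <E> p      p r u $    match p
  6  $ u r <E>        r u $      expand <E> → epsilon
  7  $ u r            r u $      match r
  8  $ u              u $        match u
Accept reached after 8 steps.

8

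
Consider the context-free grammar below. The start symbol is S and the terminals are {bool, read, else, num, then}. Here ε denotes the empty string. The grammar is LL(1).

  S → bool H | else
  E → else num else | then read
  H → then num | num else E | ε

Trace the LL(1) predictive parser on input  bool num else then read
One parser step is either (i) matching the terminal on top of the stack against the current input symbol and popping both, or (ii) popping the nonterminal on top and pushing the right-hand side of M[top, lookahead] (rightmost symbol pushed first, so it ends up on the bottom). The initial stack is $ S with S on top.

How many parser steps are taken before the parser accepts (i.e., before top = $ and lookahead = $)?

8

     Stack         Input                      Action
  1  $ S           bool num else then read $  expand S → bool H
  2  $ H bool      bool num else then read $  match bool
  3  $ H           num else then read $       expand H → num else E
  4  $ E else num  num else then read $       match num
  5  $ E else      else then read $           match else
  6  $ E           then read $                expand E → then read
  7  $ read then   then read $                match then
  8  $ read        read $                     match read
Accept reached after 8 steps.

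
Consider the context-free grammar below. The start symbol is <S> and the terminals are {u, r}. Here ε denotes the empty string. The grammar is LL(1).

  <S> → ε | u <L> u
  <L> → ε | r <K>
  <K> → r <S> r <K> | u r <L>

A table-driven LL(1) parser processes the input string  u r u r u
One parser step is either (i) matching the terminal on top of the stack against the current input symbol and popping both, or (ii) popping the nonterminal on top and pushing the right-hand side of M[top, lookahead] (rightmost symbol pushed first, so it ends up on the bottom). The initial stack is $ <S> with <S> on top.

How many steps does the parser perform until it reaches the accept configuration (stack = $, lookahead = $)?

     Stack        Input        Action
  1  $ <S>        u r u r u $  expand <S> → u <L> u
  2  $ u <L> u    u r u r u $  match u
  3  $ u <L>      r u r u $    expand <L> → r <K>
  4  $ u <K> r    r u r u $    match r
  5  $ u <K>      u r u $      expand <K> → u r <L>
  6  $ u <L> r u  u r u $      match u
  7  $ u <L> r    r u $        match r
  8  $ u <L>      u $          expand <L> → ε
  9  $ u          u $          match u
Accept reached after 9 steps.

9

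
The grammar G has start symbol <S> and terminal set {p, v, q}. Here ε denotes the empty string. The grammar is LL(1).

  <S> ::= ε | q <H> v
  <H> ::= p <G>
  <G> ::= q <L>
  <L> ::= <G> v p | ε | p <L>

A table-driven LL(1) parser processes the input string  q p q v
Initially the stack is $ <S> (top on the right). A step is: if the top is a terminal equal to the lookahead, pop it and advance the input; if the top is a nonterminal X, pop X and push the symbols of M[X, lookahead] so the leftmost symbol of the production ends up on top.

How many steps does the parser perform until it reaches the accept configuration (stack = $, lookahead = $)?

8

     Stack      Input      Action
  1  $ <S>      q p q v $  expand <S> ::= q <H> v
  2  $ v <H> q  q p q v $  match q
  3  $ v <H>    p q v $    expand <H> ::= p <G>
  4  $ v <G> p  p q v $    match p
  5  $ v <G>    q v $      expand <G> ::= q <L>
  6  $ v <L> q  q v $      match q
  7  $ v <L>    v $        expand <L> ::= ε
  8  $ v        v $        match v
Accept reached after 8 steps.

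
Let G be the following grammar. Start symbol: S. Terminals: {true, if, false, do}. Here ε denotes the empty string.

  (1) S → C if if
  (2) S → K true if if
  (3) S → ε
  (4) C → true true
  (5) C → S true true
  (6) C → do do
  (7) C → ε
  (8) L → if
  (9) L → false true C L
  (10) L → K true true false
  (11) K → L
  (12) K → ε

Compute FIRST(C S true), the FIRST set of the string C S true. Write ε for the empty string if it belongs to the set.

FIRST(S): from S→C if if we get {do, false, if, true}; from S→K true if if we get {false, if, true}; from S→ε we get {ε}. So FIRST(S) = {ε, do, false, if, true}.
FIRST(C): from C→true true we get {true}; from C→S true true we get {do, false, if, true}; from C→do do we get {do}; from C→ε we get {ε}. So FIRST(C) = {ε, do, false, if, true}.
FIRST(L): from L→if we get {if}; from L→false true C L we get {false}; from L→K true true false we get {false, if, true}. So FIRST(L) = {false, if, true}.
FIRST(K): from K→L we get {false, if, true}; from K→ε we get {ε}. So FIRST(K) = {ε, false, if, true}.
FIRST(C S true): take FIRST of each symbol in turn, carrying on past any symbol whose FIRST contains ε; result {do, false, if, true}.

{do, false, if, true}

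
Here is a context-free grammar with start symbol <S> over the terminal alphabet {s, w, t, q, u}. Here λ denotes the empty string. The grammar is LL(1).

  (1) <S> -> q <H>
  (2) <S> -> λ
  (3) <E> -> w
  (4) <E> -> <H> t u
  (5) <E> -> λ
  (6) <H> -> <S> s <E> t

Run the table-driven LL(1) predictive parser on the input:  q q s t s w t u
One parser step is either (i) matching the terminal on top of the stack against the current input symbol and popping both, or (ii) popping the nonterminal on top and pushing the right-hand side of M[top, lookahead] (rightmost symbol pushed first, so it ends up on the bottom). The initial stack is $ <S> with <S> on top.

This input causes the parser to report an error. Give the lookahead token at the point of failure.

step 1: stack=$ <S>  input=q q s t s w t u $  — expand <S> -> q <H>
step 2: stack=$ <H> q  input=q q s t s w t u $  — match q
step 3: stack=$ <H>  input=q s t s w t u $  — expand <H> -> <S> s <E> t
step 4: stack=$ t <E> s <S>  input=q s t s w t u $  — expand <S> -> q <H>
step 5: stack=$ t <E> s <H> q  input=q s t s w t u $  — match q
step 6: stack=$ t <E> s <H>  input=s t s w t u $  — expand <H> -> <S> s <E> t
step 7: stack=$ t <E> s t <E> s <S>  input=s t s w t u $  — expand <S> -> λ
step 8: stack=$ t <E> s t <E> s  input=s t s w t u $  — match s
step 9: stack=$ t <E> s t <E>  input=t s w t u $  — expand <E> -> λ
step 10: stack=$ t <E> s t  input=t s w t u $  — match t
step 11: stack=$ t <E> s  input=s w t u $  — match s
step 12: stack=$ t <E>  input=w t u $  — expand <E> -> w
step 13: stack=$ t w  input=w t u $  — match w
step 14: stack=$ t  input=t u $  — match t
step 15: stack=$  input=u $  — error: stack empty but input remains

u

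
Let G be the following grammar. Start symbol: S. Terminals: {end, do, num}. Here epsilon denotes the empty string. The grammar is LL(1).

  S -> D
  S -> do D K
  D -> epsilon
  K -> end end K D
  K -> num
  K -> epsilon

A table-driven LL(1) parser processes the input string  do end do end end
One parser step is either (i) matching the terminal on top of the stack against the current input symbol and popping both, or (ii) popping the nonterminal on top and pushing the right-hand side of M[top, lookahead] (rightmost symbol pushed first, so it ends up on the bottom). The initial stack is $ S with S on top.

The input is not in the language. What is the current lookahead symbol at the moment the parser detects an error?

     Stack          Input                Action
  1  $ S            do end do end end $  expand S -> do D K
  2  $ K D do       do end do end end $  match do
  3  $ K D          end do end end $     expand D -> epsilon
  4  $ K            end do end end $     expand K -> end end K D
  5  $ D K end end  end do end end $     match end
  6  $ D K end      do end end $         error: top is terminal end but lookahead is do

do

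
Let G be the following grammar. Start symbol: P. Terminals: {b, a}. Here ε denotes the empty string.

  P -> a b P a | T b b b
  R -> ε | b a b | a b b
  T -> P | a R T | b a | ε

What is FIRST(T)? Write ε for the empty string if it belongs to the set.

{ε, a, b}

FIRST(R): from R->ε we get {ε}; from R->b a b we get {b}; from R->a b b we get {a}. So FIRST(R) = {ε, a, b}.
FIRST(P): from P->a b P a we get {a}; from P->T b b b we get {a, b}. So FIRST(P) = {a, b}.
FIRST(T): from T->P we get {a, b}; from T->a R T we get {a}; from T->b a we get {b}; from T->ε we get {ε}. So FIRST(T) = {ε, a, b}.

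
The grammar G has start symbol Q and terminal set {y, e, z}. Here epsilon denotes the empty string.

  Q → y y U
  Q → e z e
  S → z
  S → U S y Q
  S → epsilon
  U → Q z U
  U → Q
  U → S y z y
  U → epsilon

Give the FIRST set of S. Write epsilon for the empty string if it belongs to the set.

{epsilon, e, y, z}

FIRST(Q) = {e, y}
FIRST(S) = {epsilon, e, y, z}  (via U S y Q)
FIRST(U) = {epsilon, e, y, z}  (via Q z U, Q, S y z y)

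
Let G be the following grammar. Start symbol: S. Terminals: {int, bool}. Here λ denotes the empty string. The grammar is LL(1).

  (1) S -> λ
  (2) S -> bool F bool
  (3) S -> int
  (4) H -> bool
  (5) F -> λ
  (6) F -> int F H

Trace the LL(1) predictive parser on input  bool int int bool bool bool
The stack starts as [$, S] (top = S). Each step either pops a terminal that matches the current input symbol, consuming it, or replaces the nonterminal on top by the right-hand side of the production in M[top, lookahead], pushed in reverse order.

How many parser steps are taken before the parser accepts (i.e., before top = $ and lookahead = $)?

12

step 1: stack=$ S  input=bool int int bool bool bool $  — expand S -> bool F bool
step 2: stack=$ bool F bool  input=bool int int bool bool bool $  — match bool
step 3: stack=$ bool F  input=int int bool bool bool $  — expand F -> int F H
step 4: stack=$ bool H F int  input=int int bool bool bool $  — match int
step 5: stack=$ bool H F  input=int bool bool bool $  — expand F -> int F H
step 6: stack=$ bool H H F int  input=int bool bool bool $  — match int
step 7: stack=$ bool H H F  input=bool bool bool $  — expand F -> λ
step 8: stack=$ bool H H  input=bool bool bool $  — expand H -> bool
step 9: stack=$ bool H bool  input=bool bool bool $  — match bool
step 10: stack=$ bool H  input=bool bool $  — expand H -> bool
step 11: stack=$ bool bool  input=bool bool $  — match bool
step 12: stack=$ bool  input=bool $  — match bool
Accept reached after 12 steps.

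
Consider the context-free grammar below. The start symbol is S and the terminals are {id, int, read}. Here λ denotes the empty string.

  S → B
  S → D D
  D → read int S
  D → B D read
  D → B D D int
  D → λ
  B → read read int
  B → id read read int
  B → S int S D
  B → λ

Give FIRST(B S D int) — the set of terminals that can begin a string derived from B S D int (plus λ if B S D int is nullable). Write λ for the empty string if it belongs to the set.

{id, int, read}

FIRST(S): from S→B we get {λ, id, int, read}; from S→D D we get {λ, id, int, read}. So FIRST(S) = {λ, id, int, read}.
FIRST(B): from B→read read int we get {read}; from B→id read read int we get {id}; from B→S int S D we get {id, int, read}; from B→λ we get {λ}. So FIRST(B) = {λ, id, int, read}.
FIRST(D): from D→read int S we get {read}; from D→B D read we get {id, int, read}; from D→B D D int we get {id, int, read}; from D→λ we get {λ}. So FIRST(D) = {λ, id, int, read}.
FIRST(B S D int): take FIRST of each symbol in turn, carrying on past any symbol whose FIRST contains λ; result {id, int, read}.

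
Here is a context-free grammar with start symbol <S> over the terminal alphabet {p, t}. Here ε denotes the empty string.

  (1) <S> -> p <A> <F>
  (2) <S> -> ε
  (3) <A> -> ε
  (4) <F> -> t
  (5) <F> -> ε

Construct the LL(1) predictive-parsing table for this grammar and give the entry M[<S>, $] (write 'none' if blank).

FIRST(<S>) = {ε, p}
FIRST(<A>) = {ε}
FIRST(<F>) = {ε, t}
FOLLOW(<S>) includes $ since <S> is the start symbol.
FOLLOW(<S>): <S> appears on no right-hand side. Thus FOLLOW(<S>) = {$}.
For <S> -> p <A> <F>: FIRST(p <A> <F>) = {p}, so it goes in M[<S>, t] for t ∈ {p}.
For <S> -> ε: FIRST(ε) = {ε}, so it goes in M[<S>, t] for t ∈ {}; since ε ∈ FIRST, also for every t ∈ FOLLOW(<S>) = {$}.

<S> -> ε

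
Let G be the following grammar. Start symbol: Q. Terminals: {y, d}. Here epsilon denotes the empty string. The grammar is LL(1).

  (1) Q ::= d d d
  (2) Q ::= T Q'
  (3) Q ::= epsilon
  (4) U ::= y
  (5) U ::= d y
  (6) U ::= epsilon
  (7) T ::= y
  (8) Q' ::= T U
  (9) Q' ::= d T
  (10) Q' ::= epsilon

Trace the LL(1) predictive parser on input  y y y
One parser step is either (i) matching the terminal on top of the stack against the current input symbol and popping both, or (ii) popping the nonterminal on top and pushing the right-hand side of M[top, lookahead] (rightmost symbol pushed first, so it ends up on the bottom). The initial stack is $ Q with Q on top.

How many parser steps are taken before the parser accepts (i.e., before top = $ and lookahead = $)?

     Stack   Input    Action
  1  $ Q     y y y $  expand Q ::= T Q'
  2  $ Q' T  y y y $  expand T ::= y
  3  $ Q' y  y y y $  match y
  4  $ Q'    y y $    expand Q' ::= T U
  5  $ U T   y y $    expand T ::= y
  6  $ U y   y y $    match y
  7  $ U     y $      expand U ::= y
  8  $ y     y $      match y
Accept reached after 8 steps.

8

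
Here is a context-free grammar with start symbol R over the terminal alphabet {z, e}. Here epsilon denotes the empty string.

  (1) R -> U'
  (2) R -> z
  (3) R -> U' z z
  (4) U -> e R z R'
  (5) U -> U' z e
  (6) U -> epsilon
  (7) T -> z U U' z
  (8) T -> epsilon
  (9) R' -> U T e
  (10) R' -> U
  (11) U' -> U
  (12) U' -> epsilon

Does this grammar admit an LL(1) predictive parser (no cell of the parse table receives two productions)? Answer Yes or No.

FIRST(R) = {epsilon, e, z}
FIRST(U) = {epsilon, e, z}
FIRST(T) = {epsilon, z}
FIRST(R') = {epsilon, e, z}
FIRST(U') = {epsilon, e, z}
FOLLOW(R) = {$, z}
FOLLOW(U) = {$, e, z}
FOLLOW(T) = {e}
FOLLOW(R') = {$, e, z}
FOLLOW(U') = {$, z}
Cell M[R, e] receives both R -> U' and R -> U' z z — the grammar is not LL(1).

No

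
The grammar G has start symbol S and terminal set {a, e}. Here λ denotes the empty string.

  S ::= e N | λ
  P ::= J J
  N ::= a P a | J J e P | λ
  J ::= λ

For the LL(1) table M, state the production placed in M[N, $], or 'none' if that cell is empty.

FIRST(S) = {λ, e}
FIRST(J) = {λ}
FIRST(P) = {λ}  (via J J)
FIRST(N) = {λ, a, e}  (via J J e P)
FOLLOW(S) includes $ since S is the start symbol.
FOLLOW(S): S appears on no right-hand side. Thus FOLLOW(S) = {$}.
FOLLOW(N): in S::=e N, the suffix after N is empty, so FOLLOW(N) ⊇ FOLLOW(S) = {$}. Thus FOLLOW(N) = {$}.
For N ::= a P a: FIRST(a P a) = {a}, so it goes in M[N, t] for t ∈ {a}.
For N ::= J J e P: FIRST(J J e P) = {e}, so it goes in M[N, t] for t ∈ {e}.
For N ::= λ: FIRST(λ) = {λ}, so it goes in M[N, t] for t ∈ {}; since λ ∈ FIRST, also for every t ∈ FOLLOW(N) = {$}.

N ::= λ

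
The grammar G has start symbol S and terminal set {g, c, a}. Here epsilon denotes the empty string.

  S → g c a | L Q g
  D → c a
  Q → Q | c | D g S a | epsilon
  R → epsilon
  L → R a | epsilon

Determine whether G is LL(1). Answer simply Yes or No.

FIRST(S) = {a, c, g}
FIRST(D) = {c}
FIRST(Q) = {epsilon, c}
FIRST(R) = {epsilon}
FIRST(L) = {epsilon, a}
FOLLOW(S) = {$, a}
FOLLOW(D) = {g}
FOLLOW(Q) = {g}
FOLLOW(R) = {a}
FOLLOW(L) = {c, g}
Cell M[Q, c] receives both Q → Q and Q → c and Q → D g S a — the grammar is not LL(1).

No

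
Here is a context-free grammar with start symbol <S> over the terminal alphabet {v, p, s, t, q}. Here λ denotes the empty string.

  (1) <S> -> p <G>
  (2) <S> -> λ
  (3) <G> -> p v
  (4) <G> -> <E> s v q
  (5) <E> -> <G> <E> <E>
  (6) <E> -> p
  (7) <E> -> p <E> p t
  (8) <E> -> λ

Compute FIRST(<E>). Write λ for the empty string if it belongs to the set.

FIRST(<S>): from <S>->p <G> we get {p}; from <S>->λ we get {λ}. So FIRST(<S>) = {λ, p}.
FIRST(<G>): from <G>->p v we get {p}; from <G>-><E> s v q we get {p, s}. So FIRST(<G>) = {p, s}.
FIRST(<E>): from <E>-><G> <E> <E> we get {p, s}; from <E>->p we get {p}; from <E>->p <E> p t we get {p}; from <E>->λ we get {λ}. So FIRST(<E>) = {λ, p, s}.

{λ, p, s}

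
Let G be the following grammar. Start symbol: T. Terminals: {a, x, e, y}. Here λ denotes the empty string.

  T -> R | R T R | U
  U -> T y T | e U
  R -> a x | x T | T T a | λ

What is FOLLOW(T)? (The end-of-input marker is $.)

{$, a, e, x, y}

FIRST(T): from T->R we get {λ, a, e, x, y}; from T->R T R we get {λ, a, e, x, y}; from T->U we get {a, e, x, y}. So FIRST(T) = {λ, a, e, x, y}.
FIRST(U): from U->T y T we get {a, e, x, y}; from U->e U we get {e}. So FIRST(U) = {a, e, x, y}.
FIRST(R): from R->a x we get {a}; from R->x T we get {x}; from R->T T a we get {a, e, x, y}; from R->λ we get {λ}. So FIRST(R) = {λ, a, e, x, y}.
FOLLOW(T) includes $ since T is the start symbol.
FOLLOW(T): in T->R T R, T is followed by R with FIRST {λ, a, e, x, y}; in T->R T R, the suffix after T is nullable (adds nothing new); in U->T y T (occurrence 1), T is followed by y T with FIRST {y}; in U->T y T (occurrence 2), the suffix after T is empty, so FOLLOW(T) ⊇ FOLLOW(U) = {$, a, e, x, y}; in R->x T, the suffix after T is empty, so FOLLOW(T) ⊇ FOLLOW(R) = {$, a, e, x, y}; in R->T T a (occurrence 1), T is followed by T a with FIRST {a, e, x, y}; in R->T T a (occurrence 2), T is followed by a with FIRST {a}. Thus FOLLOW(T) = {$, a, e, x, y}.
FOLLOW(U): in T->U, the suffix after U is empty, so FOLLOW(U) ⊇ FOLLOW(T) = {$, a, e, x, y}; in U->e U, the suffix after U is empty (adds nothing new). Thus FOLLOW(U) = {$, a, e, x, y}.
FOLLOW(R): in T->R, the suffix after R is empty, so FOLLOW(R) ⊇ FOLLOW(T) = {$, a, e, x, y}; in T->R T R (occurrence 1), R is followed by T R with FIRST {λ, a, e, x, y}; in T->R T R (occurrence 1), the suffix after R is nullable, so FOLLOW(R) ⊇ FOLLOW(T) = {$, a, e, x, y}; in T->R T R (occurrence 2), the suffix after R is empty, so FOLLOW(R) ⊇ FOLLOW(T) = {$, a, e, x, y}. Thus FOLLOW(R) = {$, a, e, x, y}.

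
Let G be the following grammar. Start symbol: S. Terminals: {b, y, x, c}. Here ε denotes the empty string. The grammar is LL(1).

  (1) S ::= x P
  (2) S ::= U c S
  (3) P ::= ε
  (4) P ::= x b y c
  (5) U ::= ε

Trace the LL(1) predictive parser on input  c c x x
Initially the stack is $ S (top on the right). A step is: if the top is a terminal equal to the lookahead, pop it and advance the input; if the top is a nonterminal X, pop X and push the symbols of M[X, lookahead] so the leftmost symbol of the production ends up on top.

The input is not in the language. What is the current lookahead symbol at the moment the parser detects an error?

step 1: stack=$ S  input=c c x x $  — expand S ::= U c S
step 2: stack=$ S c U  input=c c x x $  — expand U ::= ε
step 3: stack=$ S c  input=c c x x $  — match c
step 4: stack=$ S  input=c x x $  — expand S ::= U c S
step 5: stack=$ S c U  input=c x x $  — expand U ::= ε
step 6: stack=$ S c  input=c x x $  — match c
step 7: stack=$ S  input=x x $  — expand S ::= x P
step 8: stack=$ P x  input=x x $  — match x
step 9: stack=$ P  input=x $  — expand P ::= x b y c
step 10: stack=$ c y b x  input=x $  — match x
step 11: stack=$ c y b  input=$  — error: top is terminal b but lookahead is $

$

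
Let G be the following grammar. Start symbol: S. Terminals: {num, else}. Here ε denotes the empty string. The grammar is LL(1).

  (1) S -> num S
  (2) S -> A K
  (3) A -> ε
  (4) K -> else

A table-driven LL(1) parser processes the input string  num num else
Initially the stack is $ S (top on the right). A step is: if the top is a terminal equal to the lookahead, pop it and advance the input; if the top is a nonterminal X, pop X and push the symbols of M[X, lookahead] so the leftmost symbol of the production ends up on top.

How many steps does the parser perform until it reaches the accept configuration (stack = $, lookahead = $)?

8

step 1: stack=$ S  input=num num else $  — expand S -> num S
step 2: stack=$ S num  input=num num else $  — match num
step 3: stack=$ S  input=num else $  — expand S -> num S
step 4: stack=$ S num  input=num else $  — match num
step 5: stack=$ S  input=else $  — expand S -> A K
step 6: stack=$ K A  input=else $  — expand A -> ε
step 7: stack=$ K  input=else $  — expand K -> else
step 8: stack=$ else  input=else $  — match else
Accept reached after 8 steps.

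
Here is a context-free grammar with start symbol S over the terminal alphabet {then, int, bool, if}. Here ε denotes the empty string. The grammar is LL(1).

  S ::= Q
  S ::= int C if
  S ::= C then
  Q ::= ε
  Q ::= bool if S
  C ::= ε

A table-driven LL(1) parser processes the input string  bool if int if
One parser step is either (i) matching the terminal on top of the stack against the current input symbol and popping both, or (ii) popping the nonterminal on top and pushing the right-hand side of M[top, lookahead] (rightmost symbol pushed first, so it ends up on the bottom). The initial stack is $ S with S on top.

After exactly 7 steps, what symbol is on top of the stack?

step 1: stack=$ S  input=bool if int if $  — expand S ::= Q
step 2: stack=$ Q  input=bool if int if $  — expand Q ::= bool if S
step 3: stack=$ S if bool  input=bool if int if $  — match bool
step 4: stack=$ S if  input=if int if $  — match if
step 5: stack=$ S  input=int if $  — expand S ::= int C if
step 6: stack=$ if C int  input=int if $  — match int
step 7: stack=$ if C  input=if $  — expand C ::= ε
Stack after step 7: $ if (top = if).

if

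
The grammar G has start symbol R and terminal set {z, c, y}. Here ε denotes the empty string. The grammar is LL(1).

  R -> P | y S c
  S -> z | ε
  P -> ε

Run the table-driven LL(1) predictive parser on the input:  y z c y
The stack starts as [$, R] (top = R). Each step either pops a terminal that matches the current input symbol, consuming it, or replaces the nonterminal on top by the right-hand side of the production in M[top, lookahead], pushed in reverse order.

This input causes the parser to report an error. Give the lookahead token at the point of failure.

     Stack    Input      Action
  1  $ R      y z c y $  expand R -> y S c
  2  $ c S y  y z c y $  match y
  3  $ c S    z c y $    expand S -> z
  4  $ c z    z c y $    match z
  5  $ c      c y $      match c
  6  $        y $        error: stack empty but input remains

y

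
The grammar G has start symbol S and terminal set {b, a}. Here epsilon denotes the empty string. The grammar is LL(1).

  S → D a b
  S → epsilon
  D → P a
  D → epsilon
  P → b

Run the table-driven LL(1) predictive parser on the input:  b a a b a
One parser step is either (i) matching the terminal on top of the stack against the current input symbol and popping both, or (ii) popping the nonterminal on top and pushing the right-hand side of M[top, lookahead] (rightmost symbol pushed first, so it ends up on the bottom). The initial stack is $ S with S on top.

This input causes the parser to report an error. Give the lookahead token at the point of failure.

step 1: stack=$ S  input=b a a b a $  — expand S → D a b
step 2: stack=$ b a D  input=b a a b a $  — expand D → P a
step 3: stack=$ b a a P  input=b a a b a $  — expand P → b
step 4: stack=$ b a a b  input=b a a b a $  — match b
step 5: stack=$ b a a  input=a a b a $  — match a
step 6: stack=$ b a  input=a b a $  — match a
step 7: stack=$ b  input=b a $  — match b
step 8: stack=$  input=a $  — error: stack empty but input remains

a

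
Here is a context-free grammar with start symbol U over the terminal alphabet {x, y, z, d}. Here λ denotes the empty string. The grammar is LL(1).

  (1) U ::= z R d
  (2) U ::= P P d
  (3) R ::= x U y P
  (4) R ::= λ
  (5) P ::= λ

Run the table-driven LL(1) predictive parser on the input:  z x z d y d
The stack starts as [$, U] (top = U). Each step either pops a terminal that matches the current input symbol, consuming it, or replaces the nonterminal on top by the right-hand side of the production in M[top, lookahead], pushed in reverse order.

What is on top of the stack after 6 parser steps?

R

     Stack          Input          Action
  1  $ U            z x z d y d $  expand U ::= z R d
  2  $ d R z        z x z d y d $  match z
  3  $ d R          x z d y d $    expand R ::= x U y P
  4  $ d P y U x    x z d y d $    match x
  5  $ d P y U      z d y d $      expand U ::= z R d
  6  $ d P y d R z  z d y d $      match z
Stack after step 6: $ d P y d R (top = R).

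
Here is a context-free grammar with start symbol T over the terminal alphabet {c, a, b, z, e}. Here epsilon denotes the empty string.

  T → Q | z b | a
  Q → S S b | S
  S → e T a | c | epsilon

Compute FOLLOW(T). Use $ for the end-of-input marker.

{$, a}

FIRST(S) = {epsilon, c, e}
FIRST(Q) = {epsilon, b, c, e}  (via S S b, S)
FIRST(T) = {epsilon, a, b, c, e, z}  (via Q)
FOLLOW(T) includes $ since T is the start symbol.
FOLLOW(T): in S→e T a, T is followed by a with FIRST {a}. Thus FOLLOW(T) = {$, a}.
FOLLOW(Q): in T→Q, the suffix after Q is empty, so FOLLOW(Q) ⊇ FOLLOW(T) = {$, a}. Thus FOLLOW(Q) = {$, a}.
FOLLOW(S): in Q→S S b (occurrence 1), S is followed by S b with FIRST {b, c, e}; in Q→S S b (occurrence 2), S is followed by b with FIRST {b}; in Q→S, the suffix after S is empty, so FOLLOW(S) ⊇ FOLLOW(Q) = {$, a}. Thus FOLLOW(S) = {$, a, b, c, e}.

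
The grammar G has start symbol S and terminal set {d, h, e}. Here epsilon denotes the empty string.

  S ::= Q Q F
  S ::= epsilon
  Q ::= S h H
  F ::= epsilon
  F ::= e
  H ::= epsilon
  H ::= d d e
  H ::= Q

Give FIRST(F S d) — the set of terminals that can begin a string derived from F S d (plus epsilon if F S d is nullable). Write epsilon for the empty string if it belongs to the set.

{d, e, h}

FIRST(F): from F::=epsilon we get {epsilon}; from F::=e we get {e}. So FIRST(F) = {epsilon, e}.
FIRST(S): from S::=Q Q F we get {h}; from S::=epsilon we get {epsilon}. So FIRST(S) = {epsilon, h}.
FIRST(Q): from Q::=S h H we get {h}. So FIRST(Q) = {h}.
FIRST(H): from H::=epsilon we get {epsilon}; from H::=d d e we get {d}; from H::=Q we get {h}. So FIRST(H) = {epsilon, d, h}.
FIRST(F S d): take FIRST of each symbol in turn, carrying on past any symbol whose FIRST contains epsilon; result {d, e, h}.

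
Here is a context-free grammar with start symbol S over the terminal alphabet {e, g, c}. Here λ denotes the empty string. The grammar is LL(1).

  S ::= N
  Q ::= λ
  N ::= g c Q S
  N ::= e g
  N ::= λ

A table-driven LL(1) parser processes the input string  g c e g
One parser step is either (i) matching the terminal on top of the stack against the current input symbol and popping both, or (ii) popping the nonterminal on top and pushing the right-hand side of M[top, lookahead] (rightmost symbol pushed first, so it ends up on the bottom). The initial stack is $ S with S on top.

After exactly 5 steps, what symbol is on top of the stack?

step 1: stack=$ S  input=g c e g $  — expand S ::= N
step 2: stack=$ N  input=g c e g $  — expand N ::= g c Q S
step 3: stack=$ S Q c g  input=g c e g $  — match g
step 4: stack=$ S Q c  input=c e g $  — match c
step 5: stack=$ S Q  input=e g $  — expand Q ::= λ
Stack after step 5: $ S (top = S).

S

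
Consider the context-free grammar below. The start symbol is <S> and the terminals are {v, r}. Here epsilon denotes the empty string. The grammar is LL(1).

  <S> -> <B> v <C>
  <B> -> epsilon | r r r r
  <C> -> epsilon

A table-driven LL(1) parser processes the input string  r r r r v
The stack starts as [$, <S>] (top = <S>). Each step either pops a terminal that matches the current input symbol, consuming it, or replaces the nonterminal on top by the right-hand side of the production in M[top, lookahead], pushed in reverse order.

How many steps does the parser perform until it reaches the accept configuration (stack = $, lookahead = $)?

step 1: stack=$ <S>  input=r r r r v $  — expand <S> -> <B> v <C>
step 2: stack=$ <C> v <B>  input=r r r r v $  — expand <B> -> r r r r
step 3: stack=$ <C> v r r r r  input=r r r r v $  — match r
step 4: stack=$ <C> v r r r  input=r r r v $  — match r
step 5: stack=$ <C> v r r  input=r r v $  — match r
step 6: stack=$ <C> v r  input=r v $  — match r
step 7: stack=$ <C> v  input=v $  — match v
step 8: stack=$ <C>  input=$  — expand <C> -> epsilon
Accept reached after 8 steps.

8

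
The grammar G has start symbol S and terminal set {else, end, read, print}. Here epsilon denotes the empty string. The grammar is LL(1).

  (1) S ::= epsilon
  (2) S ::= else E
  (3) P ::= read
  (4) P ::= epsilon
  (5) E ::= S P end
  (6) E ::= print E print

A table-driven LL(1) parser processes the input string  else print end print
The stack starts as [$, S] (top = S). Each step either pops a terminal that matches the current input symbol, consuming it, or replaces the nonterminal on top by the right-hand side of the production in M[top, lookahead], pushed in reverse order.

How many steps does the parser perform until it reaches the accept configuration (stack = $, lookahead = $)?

step 1: stack=$ S  input=else print end print $  — expand S ::= else E
step 2: stack=$ E else  input=else print end print $  — match else
step 3: stack=$ E  input=print end print $  — expand E ::= print E print
step 4: stack=$ print E print  input=print end print $  — match print
step 5: stack=$ print E  input=end print $  — expand E ::= S P end
step 6: stack=$ print end P S  input=end print $  — expand S ::= epsilon
step 7: stack=$ print end P  input=end print $  — expand P ::= epsilon
step 8: stack=$ print end  input=end print $  — match end
step 9: stack=$ print  input=print $  — match print
Accept reached after 9 steps.

9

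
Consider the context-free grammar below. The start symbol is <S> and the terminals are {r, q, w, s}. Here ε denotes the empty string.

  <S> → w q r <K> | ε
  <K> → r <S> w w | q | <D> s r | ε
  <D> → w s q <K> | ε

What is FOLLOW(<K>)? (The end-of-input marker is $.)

FIRST(<S>) = {ε, w}
FIRST(<D>) = {ε, w}
FIRST(<K>) = {ε, q, r, s, w}  (via <D> s r)
FOLLOW(<S>) includes $ since <S> is the start symbol.
FOLLOW(<S>): in <K>→r <S> w w, <S> is followed by w w with FIRST {w}. Thus FOLLOW(<S>) = {$, w}.
FOLLOW(<D>): in <K>→<D> s r, <D> is followed by s r with FIRST {s}. Thus FOLLOW(<D>) = {s}.
FOLLOW(<K>): in <S>→w q r <K>, the suffix after <K> is empty, so FOLLOW(<K>) ⊇ FOLLOW(<S>) = {$, w}; in <D>→w s q <K>, the suffix after <K> is empty, so FOLLOW(<K>) ⊇ FOLLOW(<D>) = {s}. Thus FOLLOW(<K>) = {$, s, w}.

{$, s, w}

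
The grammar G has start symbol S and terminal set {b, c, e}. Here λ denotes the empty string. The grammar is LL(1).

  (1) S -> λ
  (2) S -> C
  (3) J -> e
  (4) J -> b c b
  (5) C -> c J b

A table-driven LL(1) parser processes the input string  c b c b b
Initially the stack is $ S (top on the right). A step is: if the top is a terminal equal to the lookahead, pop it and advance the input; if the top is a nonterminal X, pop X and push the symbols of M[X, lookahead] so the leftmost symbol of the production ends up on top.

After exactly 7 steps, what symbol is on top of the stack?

step 1: stack=$ S  input=c b c b b $  — expand S -> C
step 2: stack=$ C  input=c b c b b $  — expand C -> c J b
step 3: stack=$ b J c  input=c b c b b $  — match c
step 4: stack=$ b J  input=b c b b $  — expand J -> b c b
step 5: stack=$ b b c b  input=b c b b $  — match b
step 6: stack=$ b b c  input=c b b $  — match c
step 7: stack=$ b b  input=b b $  — match b
Stack after step 7: $ b (top = b).

b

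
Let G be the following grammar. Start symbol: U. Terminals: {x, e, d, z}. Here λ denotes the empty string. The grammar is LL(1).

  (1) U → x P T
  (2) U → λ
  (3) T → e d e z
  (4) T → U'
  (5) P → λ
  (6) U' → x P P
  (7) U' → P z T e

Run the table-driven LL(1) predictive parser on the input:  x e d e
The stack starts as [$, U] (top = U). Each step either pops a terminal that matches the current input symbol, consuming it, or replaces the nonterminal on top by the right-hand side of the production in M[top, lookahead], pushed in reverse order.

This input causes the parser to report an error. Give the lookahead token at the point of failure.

     Stack      Input      Action
  1  $ U        x e d e $  expand U → x P T
  2  $ T P x    x e d e $  match x
  3  $ T P      e d e $    expand P → λ
  4  $ T        e d e $    expand T → e d e z
  5  $ z e d e  e d e $    match e
  6  $ z e d    d e $      match d
  7  $ z e      e $        match e
  8  $ z        $          error: top is terminal z but lookahead is $

$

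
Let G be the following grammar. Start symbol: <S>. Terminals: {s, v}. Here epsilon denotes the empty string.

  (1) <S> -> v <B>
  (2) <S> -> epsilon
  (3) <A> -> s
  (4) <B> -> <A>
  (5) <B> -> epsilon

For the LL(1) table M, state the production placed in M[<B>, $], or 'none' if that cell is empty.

<B> -> epsilon

FIRST(<S>): from <S>->v <B> we get {v}; from <S>->epsilon we get {epsilon}. So FIRST(<S>) = {epsilon, v}.
FIRST(<A>): from <A>->s we get {s}. So FIRST(<A>) = {s}.
FIRST(<B>): from <B>-><A> we get {s}; from <B>->epsilon we get {epsilon}. So FIRST(<B>) = {epsilon, s}.
FOLLOW(<S>) includes $ since <S> is the start symbol.
FOLLOW(<S>): <S> appears on no right-hand side. Thus FOLLOW(<S>) = {$}.
FOLLOW(<B>): in <S>->v <B>, the suffix after <B> is empty, so FOLLOW(<B>) ⊇ FOLLOW(<S>) = {$}. Thus FOLLOW(<B>) = {$}.
For <B> -> <A>: FIRST(<A>) = {s}, so it goes in M[<B>, t] for t ∈ {s}.
For <B> -> epsilon: FIRST(epsilon) = {epsilon}, so it goes in M[<B>, t] for t ∈ {}; since epsilon ∈ FIRST, also for every t ∈ FOLLOW(<B>) = {$}.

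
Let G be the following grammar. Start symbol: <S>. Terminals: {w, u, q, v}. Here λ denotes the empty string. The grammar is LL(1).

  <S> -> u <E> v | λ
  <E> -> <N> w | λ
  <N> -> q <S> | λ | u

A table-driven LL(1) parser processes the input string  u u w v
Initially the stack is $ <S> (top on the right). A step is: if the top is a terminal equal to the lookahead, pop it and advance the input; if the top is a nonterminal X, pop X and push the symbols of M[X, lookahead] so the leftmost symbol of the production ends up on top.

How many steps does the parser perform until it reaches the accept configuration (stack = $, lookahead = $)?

7

     Stack      Input      Action
  1  $ <S>      u u w v $  expand <S> -> u <E> v
  2  $ v <E> u  u u w v $  match u
  3  $ v <E>    u w v $    expand <E> -> <N> w
  4  $ v w <N>  u w v $    expand <N> -> u
  5  $ v w u    u w v $    match u
  6  $ v w      w v $      match w
  7  $ v        v $        match v
Accept reached after 7 steps.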